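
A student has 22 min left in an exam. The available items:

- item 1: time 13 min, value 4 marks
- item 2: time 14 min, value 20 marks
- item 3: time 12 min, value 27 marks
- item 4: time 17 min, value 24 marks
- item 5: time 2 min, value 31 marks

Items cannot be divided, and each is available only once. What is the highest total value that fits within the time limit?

Check high-value combinations within 22 min:
- item 3+item 5: time 12+2=14, value 27+31=58
- item 4+item 5: time 17+2=19, value 24+31=55
- item 2+item 5: time 14+2=16, value 20+31=51
Best: 58 marks.

58 marks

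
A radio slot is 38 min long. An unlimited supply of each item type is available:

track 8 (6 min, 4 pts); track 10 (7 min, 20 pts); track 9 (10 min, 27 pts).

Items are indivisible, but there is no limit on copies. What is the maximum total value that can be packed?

107 pts

Best value-per-unit is track 10 at 20/7; filling with it alone gives 5×20 = 100.
Optimal mix: 4×track 10 + 1×track 9 → duration 38, value 107.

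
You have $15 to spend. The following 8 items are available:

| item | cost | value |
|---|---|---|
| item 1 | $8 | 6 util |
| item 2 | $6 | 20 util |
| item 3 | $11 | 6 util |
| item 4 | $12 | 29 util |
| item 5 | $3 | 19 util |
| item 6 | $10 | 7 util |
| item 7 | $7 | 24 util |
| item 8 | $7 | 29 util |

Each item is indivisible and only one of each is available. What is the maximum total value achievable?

53 util

This is a 0/1 knapsack; check combinations near the capacity.
- item 7+item 8: cost 7+7=14, value 24+29=53
- item 2+item 8: cost 6+7=13, value 20+29=49
- item 5+item 8: cost 3+7=10, value 19+29=48
- item 4+item 5: cost 12+3=15, value 29+19=48
Best: 53 util.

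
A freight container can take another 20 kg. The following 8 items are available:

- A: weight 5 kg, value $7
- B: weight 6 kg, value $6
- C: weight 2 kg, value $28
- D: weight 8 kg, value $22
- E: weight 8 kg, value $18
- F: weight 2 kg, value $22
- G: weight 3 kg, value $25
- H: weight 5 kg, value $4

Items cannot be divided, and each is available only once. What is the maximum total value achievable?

$104

This is a 0/1 knapsack; check combinations near the capacity.
- A+C+D+F+G: weight 5+2+8+2+3=20, value 7+28+22+22+25=104
- C+D+F+G+H: weight 2+8+2+3+5=20, value 28+22+22+25+4=101
- A+C+E+F+G: weight 5+2+8+2+3=20, value 7+28+18+22+25=100
Best: $104.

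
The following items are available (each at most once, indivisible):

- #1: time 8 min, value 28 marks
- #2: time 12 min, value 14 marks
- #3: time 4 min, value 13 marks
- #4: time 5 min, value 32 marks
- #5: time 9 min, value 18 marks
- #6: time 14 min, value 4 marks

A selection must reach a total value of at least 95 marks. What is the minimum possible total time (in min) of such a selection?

Subsets with value ≥ 95, sorted by total time:
- #1+#2+#3+#4+#5: time 38, value 105
- #1+#3+#4+#5+#6: time 40, value 95
Minimum time: 38 min.

38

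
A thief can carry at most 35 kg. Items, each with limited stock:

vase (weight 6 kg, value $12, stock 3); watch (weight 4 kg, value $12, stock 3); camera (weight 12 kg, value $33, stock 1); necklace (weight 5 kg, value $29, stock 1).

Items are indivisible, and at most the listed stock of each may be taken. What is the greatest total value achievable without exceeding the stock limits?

$110

Best selections within weight 35 and stock limits:
- 1×vase + 3×watch + 1×camera + 1×necklace: weight 35, value 110
- 3×vase + 3×watch + 1×necklace: weight 35, value 101
- 3×watch + 1×camera + 1×necklace: weight 29, value 98
Best: $110.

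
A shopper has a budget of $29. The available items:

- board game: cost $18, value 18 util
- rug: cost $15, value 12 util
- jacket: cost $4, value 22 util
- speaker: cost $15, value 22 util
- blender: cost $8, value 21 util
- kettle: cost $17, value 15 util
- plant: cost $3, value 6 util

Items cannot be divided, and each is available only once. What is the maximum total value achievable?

This is a 0/1 knapsack; check combinations near the capacity.
- jacket+speaker+blender: cost 4+15+8=27, value 22+22+21=65
- jacket+blender+kettle: cost 4+8+17=29, value 22+21+15=58
- rug+jacket+blender: cost 15+4+8=27, value 12+22+21=55
- jacket+speaker+plant: cost 4+15+3=22, value 22+22+6=50
Best: 65 util.

65 util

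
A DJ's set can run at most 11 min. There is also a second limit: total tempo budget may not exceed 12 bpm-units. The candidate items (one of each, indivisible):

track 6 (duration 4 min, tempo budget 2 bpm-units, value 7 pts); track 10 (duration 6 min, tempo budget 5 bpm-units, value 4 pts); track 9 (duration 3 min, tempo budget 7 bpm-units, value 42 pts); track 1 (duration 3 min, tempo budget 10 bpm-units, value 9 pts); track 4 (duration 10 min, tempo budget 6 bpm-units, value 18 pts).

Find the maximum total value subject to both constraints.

Feasible sets respecting both limits:
- track 6+track 9: duration 7, tempo budget 9, value 49
- track 10+track 9: duration 9, tempo budget 12, value 46
- track 9: duration 3, tempo budget 7, value 42
- track 4: duration 10, tempo budget 6, value 18
Best: 49 pts.

49 pts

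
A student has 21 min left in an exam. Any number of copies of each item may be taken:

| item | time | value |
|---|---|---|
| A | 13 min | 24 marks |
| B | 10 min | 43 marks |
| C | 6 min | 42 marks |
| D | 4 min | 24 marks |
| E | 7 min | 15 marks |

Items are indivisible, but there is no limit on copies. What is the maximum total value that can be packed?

132 marks

Best value-per-unit is C at 42/6; filling with it alone gives 3×42 = 126.
Optimal mix: 2×C + 2×D → time 20, value 132.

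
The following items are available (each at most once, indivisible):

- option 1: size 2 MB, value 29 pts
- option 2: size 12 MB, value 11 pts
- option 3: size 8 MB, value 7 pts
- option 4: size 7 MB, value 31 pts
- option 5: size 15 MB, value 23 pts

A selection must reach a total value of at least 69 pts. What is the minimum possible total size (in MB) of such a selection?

21

Subsets with value ≥ 69, sorted by total size:
- option 1+option 2+option 4: size 21, value 71
- option 1+option 4+option 5: size 24, value 83
- option 1+option 2+option 3+option 4: size 29, value 78
- option 1+option 3+option 4+option 5: size 32, value 90
Minimum size: 21 MB.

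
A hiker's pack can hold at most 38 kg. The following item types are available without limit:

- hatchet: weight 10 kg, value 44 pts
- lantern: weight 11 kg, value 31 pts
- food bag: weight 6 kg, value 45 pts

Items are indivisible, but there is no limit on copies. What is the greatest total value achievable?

270 pts

Best value-per-unit is food bag at 45/6, and filling with it alone uses weight 6×6=36. No mix of the others beats 6×45 = 270.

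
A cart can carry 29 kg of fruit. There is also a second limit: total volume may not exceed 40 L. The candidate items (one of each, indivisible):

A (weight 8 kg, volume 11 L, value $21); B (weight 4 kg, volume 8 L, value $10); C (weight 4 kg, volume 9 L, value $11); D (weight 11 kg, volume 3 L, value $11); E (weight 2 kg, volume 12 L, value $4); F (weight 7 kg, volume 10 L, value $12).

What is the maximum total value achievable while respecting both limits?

Feasible sets respecting both limits:
- A+B+C+F: weight 23, volume 38, value 54
- A+B+C+D: weight 27, volume 31, value 53
- A+D+E+F: weight 28, volume 36, value 48
- A+C+D+E: weight 25, volume 35, value 47
Best: $54.

$54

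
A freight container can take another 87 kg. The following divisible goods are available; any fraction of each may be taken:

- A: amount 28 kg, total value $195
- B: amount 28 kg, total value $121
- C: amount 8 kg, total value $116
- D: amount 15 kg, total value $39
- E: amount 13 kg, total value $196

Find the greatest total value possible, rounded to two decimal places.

654.00

Take in order of value per unit:
- E (196/13 per unit): all 13 → value 196, running total 196.00
- C (116/8 per unit): all 8 → value 116, running total 312.00
- A (195/28 per unit): all 28 → value 195, running total 507.00
- B (121/28 per unit): all 28 → value 121, running total 628.00
- D (39/15 per unit): 10 of 15 → value 10×39/15 = 26.0000, running total 654.00
Total 654.00.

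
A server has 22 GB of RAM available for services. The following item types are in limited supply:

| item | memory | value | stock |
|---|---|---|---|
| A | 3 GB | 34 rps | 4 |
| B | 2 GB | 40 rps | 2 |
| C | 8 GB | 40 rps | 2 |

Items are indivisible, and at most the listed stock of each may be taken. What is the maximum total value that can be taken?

Top feasible selections:
- 3×A + 2×B + 1×C: memory 21, value 222
- 4×A + 2×B: memory 16, value 216
Best: 222 rps.

222 rps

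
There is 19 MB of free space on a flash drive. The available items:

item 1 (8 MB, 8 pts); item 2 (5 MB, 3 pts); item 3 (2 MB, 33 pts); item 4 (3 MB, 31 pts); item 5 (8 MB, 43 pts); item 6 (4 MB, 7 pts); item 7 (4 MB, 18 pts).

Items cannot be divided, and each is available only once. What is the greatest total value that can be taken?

Check high-value combinations within 19 MB:
- item 3+item 4+item 5+item 7: size 2+3+8+4=17, value 33+31+43+18=125
- item 3+item 4+item 5+item 6: size 2+3+8+4=17, value 33+31+43+7=114
- item 2+item 3+item 4+item 5: size 5+2+3+8=18, value 3+33+31+43=110
Best: 125 pts.

125 pts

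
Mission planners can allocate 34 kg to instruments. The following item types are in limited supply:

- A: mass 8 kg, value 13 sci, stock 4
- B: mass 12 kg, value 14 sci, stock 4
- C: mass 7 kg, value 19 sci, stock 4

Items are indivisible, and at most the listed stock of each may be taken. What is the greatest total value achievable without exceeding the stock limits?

76 sci

Top feasible selections:
- 4×C: mass 28, value 76
- 1×B + 3×C: mass 33, value 71
- 1×A + 3×C: mass 29, value 70
Best: 76 sci.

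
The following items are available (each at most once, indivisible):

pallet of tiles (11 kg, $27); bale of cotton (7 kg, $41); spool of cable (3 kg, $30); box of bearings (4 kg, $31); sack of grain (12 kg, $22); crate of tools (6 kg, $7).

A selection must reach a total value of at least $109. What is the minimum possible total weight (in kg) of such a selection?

Subsets with value ≥ 109, sorted by total weight:
- bale of cotton+spool of cable+box of bearings+crate of tools: weight 20, value 109
- pallet of tiles+bale of cotton+spool of cable+box of bearings: weight 25, value 129
Minimum weight: 20 kg.

20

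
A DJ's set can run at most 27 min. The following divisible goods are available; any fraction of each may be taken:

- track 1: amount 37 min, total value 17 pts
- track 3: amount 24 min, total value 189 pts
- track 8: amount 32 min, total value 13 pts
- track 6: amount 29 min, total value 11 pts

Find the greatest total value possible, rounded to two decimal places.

Take in order of value per unit:
- track 3 (189/24 per unit): all 24 → value 189, running total 189.00
- track 1 (17/37 per unit): 3 of 37 → value 3×17/37 = 1.3784, running total 190.38
Total 190.38.

190.38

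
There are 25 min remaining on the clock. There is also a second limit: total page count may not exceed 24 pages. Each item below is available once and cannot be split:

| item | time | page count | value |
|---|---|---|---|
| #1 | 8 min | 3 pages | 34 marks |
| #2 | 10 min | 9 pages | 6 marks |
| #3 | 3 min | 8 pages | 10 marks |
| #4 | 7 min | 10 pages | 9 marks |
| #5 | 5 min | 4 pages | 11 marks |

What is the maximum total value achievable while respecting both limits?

Feasible sets respecting both limits:
- #1+#3+#5: time 16, page count 15, value 55
- #1+#4+#5: time 20, page count 17, value 54
- #1+#3+#4: time 18, page count 21, value 53
- #1+#2+#5: time 23, page count 16, value 51
Best: 55 marks.

55 marks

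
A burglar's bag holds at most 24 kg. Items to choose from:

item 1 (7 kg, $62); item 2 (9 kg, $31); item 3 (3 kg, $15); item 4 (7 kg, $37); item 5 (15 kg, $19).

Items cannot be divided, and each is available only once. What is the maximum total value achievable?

Check high-value combinations within 24 kg:
- item 1+item 2+item 4: weight 7+9+7=23, value 62+31+37=130
- item 1+item 3+item 4: weight 7+3+7=17, value 62+15+37=114
- item 1+item 2+item 3: weight 7+9+3=19, value 62+31+15=108
- item 1+item 4: weight 7+7=14, value 62+37=99
- item 1+item 2: weight 7+9=16, value 62+31=93
Best: $130.

$130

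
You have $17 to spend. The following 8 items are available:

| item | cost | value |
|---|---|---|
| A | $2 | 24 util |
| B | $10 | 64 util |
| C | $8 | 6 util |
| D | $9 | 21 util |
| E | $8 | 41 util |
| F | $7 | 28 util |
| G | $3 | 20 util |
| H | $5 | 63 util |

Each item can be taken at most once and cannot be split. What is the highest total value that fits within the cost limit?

151 util

Check high-value combinations within $17:
- A+B+H: cost 2+10+5=17, value 24+64+63=151
- A+F+G+H: cost 2+7+3+5=17, value 24+28+20+63=135
- A+E+H: cost 2+8+5=15, value 24+41+63=128
- B+H: cost 10+5=15, value 64+63=127
Best: 151 util.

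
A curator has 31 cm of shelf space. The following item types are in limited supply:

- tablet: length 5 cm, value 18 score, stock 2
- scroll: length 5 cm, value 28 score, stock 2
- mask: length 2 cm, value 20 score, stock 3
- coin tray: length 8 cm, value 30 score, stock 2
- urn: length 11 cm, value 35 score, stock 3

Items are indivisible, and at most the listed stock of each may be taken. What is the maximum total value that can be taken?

Top feasible selections:
- 1×tablet + 2×scroll + 3×mask + 1×coin tray: length 29, value 164
- 2×scroll + 2×mask + 2×coin tray: length 30, value 156
- 2×tablet + 1×scroll + 3×mask + 1×coin tray: length 29, value 154
Best: 164 score.

164 score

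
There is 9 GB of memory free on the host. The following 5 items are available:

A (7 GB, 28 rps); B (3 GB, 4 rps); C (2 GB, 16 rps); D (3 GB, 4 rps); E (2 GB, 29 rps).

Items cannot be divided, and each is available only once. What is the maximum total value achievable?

This is a 0/1 knapsack; check combinations near the capacity.
- A+E: memory 7+2=9, value 28+29=57
- B+C+E: memory 3+2+2=7, value 4+16+29=49
- C+D+E: memory 2+3+2=7, value 16+4+29=49
Best: 57 rps.

57 rps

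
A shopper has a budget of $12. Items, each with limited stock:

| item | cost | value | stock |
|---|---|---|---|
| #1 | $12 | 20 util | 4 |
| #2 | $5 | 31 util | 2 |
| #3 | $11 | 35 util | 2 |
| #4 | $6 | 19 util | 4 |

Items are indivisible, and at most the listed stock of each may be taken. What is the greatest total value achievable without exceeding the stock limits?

Best selections within cost 12 and stock limits:
- 2×#2: cost 10, value 62
- 1×#2 + 1×#4: cost 11, value 50
- 2×#4: cost 12, value 38
Best: 62 util.

62 util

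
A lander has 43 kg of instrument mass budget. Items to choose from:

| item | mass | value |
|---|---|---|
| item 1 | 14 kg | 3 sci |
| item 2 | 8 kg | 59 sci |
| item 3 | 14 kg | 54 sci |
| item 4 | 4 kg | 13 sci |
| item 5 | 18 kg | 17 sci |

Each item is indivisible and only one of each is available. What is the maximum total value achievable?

130 sci

Check high-value combinations within 43 kg:
- item 2+item 3+item 5: mass 8+14+18=40, value 59+54+17=130
- item 1+item 2+item 3+item 4: mass 14+8+14+4=40, value 3+59+54+13=129
- item 2+item 3+item 4: mass 8+14+4=26, value 59+54+13=126
- item 1+item 2+item 3: mass 14+8+14=36, value 3+59+54=116
- item 2+item 3: mass 8+14=22, value 59+54=113
Best: 130 sci.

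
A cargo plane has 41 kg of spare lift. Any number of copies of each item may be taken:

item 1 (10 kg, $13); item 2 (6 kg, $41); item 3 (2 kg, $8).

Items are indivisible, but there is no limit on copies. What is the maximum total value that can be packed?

Best value-per-unit is item 2 at 41/6; filling with it alone gives 6×41 = 246.
Optimal mix: 6×item 2 + 2×item 3 → weight 40, value 262.

$262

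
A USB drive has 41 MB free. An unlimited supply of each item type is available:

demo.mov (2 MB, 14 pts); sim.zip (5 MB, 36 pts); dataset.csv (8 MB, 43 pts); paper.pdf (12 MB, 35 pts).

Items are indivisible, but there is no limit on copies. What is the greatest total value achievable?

294 pts

Best value-per-unit is sim.zip at 36/5; filling with it alone gives 8×36 = 288.
Optimal mix: 3×demo.mov + 7×sim.zip → size 41, value 294.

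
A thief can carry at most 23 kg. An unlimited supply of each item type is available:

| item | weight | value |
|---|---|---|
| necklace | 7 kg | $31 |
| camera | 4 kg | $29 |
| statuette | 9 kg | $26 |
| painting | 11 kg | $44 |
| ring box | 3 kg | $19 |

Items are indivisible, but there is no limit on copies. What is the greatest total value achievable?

$164

Best value-per-unit is camera at 29/4; filling with it alone gives 5×29 = 145.
Optimal mix: 5×camera + 1×ring box → weight 23, value 164.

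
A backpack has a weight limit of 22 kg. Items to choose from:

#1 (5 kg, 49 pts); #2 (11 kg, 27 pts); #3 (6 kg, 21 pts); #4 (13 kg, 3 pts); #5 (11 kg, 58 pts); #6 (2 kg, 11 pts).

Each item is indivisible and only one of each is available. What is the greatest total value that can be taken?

128 pts

Check high-value combinations within 22 kg:
- #1+#3+#5: weight 5+6+11=22, value 49+21+58=128
- #1+#5+#6: weight 5+11+2=18, value 49+58+11=118
- #1+#5: weight 5+11=16, value 49+58=107
- #1+#2+#3: weight 5+11+6=22, value 49+27+21=97
- #3+#5+#6: weight 6+11+2=19, value 21+58+11=90
Best: 128 pts.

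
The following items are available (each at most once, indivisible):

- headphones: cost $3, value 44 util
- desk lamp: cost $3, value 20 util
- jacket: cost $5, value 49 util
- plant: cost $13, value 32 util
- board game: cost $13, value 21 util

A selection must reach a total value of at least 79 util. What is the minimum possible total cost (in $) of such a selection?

Subsets with value ≥ 79, sorted by total cost:
- headphones+jacket: cost 8, value 93
- headphones+desk lamp+jacket: cost 11, value 113
- jacket+plant: cost 18, value 81
- headphones+desk lamp+plant: cost 19, value 96
Minimum cost: 8 $.

8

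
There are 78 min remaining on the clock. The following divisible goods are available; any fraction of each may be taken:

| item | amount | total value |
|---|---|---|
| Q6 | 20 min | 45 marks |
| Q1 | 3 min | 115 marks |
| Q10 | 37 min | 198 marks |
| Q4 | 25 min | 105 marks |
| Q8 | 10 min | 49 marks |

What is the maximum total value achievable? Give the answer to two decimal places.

473.75

Take in order of value per unit:
- Q1 (115/3 per unit): all 3 → value 115, running total 115.00
- Q10 (198/37 per unit): all 37 → value 198, running total 313.00
- Q8 (49/10 per unit): all 10 → value 49, running total 362.00
- Q4 (105/25 per unit): all 25 → value 105, running total 467.00
- Q6 (45/20 per unit): 3 of 20 → value 3×45/20 = 6.7500, running total 473.75
Total 473.75.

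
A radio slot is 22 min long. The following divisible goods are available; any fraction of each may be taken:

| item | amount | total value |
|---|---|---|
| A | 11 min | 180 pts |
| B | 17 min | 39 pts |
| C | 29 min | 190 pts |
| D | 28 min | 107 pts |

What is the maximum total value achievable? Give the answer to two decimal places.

252.07

Take in order of value per unit:
- A (180/11 per unit): all 11 → value 180, running total 180.00
- C (190/29 per unit): 11 of 29 → value 11×190/29 = 72.0690, running total 252.07
Total 252.07.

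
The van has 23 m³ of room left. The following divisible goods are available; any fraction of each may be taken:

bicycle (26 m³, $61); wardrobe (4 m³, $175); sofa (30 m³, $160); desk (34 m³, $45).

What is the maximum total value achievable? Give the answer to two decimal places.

Take in order of value per unit:
- wardrobe (175/4 per unit): all 4 → value 175, running total 175.00
- sofa (160/30 per unit): 19 of 30 → value 19×160/30 = 101.3333, running total 276.33
Total 276.33.

276.33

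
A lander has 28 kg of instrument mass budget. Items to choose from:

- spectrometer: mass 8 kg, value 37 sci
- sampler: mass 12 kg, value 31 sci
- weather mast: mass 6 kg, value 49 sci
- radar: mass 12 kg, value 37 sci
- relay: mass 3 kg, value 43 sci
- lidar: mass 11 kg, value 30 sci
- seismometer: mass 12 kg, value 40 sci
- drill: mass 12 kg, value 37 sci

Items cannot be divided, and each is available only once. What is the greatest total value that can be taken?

159 sci

This is a 0/1 knapsack; check combinations near the capacity.
- spectrometer+weather mast+relay+lidar: mass 8+6+3+11=28, value 37+49+43+30=159
- weather mast+relay+seismometer: mass 6+3+12=21, value 49+43+40=132
- spectrometer+weather mast+relay: mass 8+6+3=17, value 37+49+43=129
Best: 159 sci.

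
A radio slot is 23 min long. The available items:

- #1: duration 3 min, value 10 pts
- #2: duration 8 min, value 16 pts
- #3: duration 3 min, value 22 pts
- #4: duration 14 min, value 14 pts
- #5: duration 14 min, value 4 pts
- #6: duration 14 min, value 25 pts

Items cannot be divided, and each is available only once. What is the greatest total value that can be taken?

This is a 0/1 knapsack; check combinations near the capacity.
- #1+#3+#6: duration 3+3+14=20, value 10+22+25=57
- #1+#2+#3: duration 3+8+3=14, value 10+16+22=48
- #3+#6: duration 3+14=17, value 22+25=47
- #1+#3+#4: duration 3+3+14=20, value 10+22+14=46
- #2+#6: duration 8+14=22, value 16+25=41
Best: 57 pts.

57 pts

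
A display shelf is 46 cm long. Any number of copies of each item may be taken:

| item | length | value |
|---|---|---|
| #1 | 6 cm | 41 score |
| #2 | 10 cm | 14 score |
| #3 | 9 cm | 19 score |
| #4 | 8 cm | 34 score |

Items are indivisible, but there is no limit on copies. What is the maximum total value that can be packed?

Best value-per-unit is #1 at 41/6, and filling with it alone uses length 7×6=42. No mix of the others beats 7×41 = 287.

287 score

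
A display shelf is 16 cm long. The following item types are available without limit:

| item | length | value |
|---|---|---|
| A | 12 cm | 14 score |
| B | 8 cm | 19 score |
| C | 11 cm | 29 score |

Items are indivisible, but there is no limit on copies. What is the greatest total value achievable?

38 score

Best value-per-unit is C at 29/11; filling with it alone gives 1×29 = 29.
Optimal mix: 2×B → length 16, value 38.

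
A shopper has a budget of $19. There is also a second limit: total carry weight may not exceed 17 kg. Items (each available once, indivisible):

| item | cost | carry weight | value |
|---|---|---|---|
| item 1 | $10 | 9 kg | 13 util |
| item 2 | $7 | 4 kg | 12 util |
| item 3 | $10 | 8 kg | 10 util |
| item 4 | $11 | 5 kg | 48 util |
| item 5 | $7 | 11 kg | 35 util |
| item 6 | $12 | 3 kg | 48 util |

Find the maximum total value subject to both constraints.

Feasible sets respecting both limits:
- item 4+item 5: cost 18, carry weight 16, value 83
- item 5+item 6: cost 19, carry weight 14, value 83
- item 2+item 4: cost 18, carry weight 9, value 60
- item 2+item 6: cost 19, carry weight 7, value 60
Best: 83 util.

83 util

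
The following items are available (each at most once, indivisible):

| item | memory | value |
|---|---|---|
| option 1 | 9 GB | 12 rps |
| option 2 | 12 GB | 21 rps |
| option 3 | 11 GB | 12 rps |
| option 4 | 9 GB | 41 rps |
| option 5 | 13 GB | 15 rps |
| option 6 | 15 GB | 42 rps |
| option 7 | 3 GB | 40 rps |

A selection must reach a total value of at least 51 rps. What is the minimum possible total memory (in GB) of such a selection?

12

Subsets with value ≥ 51, sorted by total memory:
- option 4+option 7: memory 12, value 81
- option 1+option 7: memory 12, value 52
Minimum memory: 12 GB.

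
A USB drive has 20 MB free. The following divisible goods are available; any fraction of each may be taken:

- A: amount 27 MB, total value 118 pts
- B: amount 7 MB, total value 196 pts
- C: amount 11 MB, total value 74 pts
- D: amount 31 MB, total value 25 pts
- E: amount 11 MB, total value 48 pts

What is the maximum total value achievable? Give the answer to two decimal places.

Take in order of value per unit:
- B (196/7 per unit): all 7 → value 196, running total 196.00
- C (74/11 per unit): all 11 → value 74, running total 270.00
- A (118/27 per unit): 2 of 27 → value 2×118/27 = 8.7407, running total 278.74
Total 278.74.

278.74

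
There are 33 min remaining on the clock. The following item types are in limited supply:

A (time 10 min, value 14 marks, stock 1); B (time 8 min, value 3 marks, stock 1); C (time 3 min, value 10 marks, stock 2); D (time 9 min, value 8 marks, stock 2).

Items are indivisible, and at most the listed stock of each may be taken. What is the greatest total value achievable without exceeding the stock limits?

45 marks

Best selections within time 33 and stock limits:
- 1×A + 1×B + 2×C + 1×D: time 33, value 45
- 1×A + 2×C + 1×D: time 25, value 42
Best: 45 marks.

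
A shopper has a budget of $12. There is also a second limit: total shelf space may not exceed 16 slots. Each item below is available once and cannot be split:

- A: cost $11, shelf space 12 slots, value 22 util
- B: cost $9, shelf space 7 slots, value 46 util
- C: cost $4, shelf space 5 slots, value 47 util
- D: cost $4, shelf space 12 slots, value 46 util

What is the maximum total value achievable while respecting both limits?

47 util

Feasible sets respecting both limits:
- C: cost 4, shelf space 5, value 47
- B: cost 9, shelf space 7, value 46
- D: cost 4, shelf space 12, value 46
- A: cost 11, shelf space 12, value 22
Best: 47 util.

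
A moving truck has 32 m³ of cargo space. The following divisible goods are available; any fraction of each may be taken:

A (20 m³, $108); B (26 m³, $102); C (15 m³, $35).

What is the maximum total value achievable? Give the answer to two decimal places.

Take in order of value per unit:
- A (108/20 per unit): all 20 → value 108, running total 108.00
- B (102/26 per unit): 12 of 26 → value 12×102/26 = 47.0769, running total 155.08
Total 155.08.

155.08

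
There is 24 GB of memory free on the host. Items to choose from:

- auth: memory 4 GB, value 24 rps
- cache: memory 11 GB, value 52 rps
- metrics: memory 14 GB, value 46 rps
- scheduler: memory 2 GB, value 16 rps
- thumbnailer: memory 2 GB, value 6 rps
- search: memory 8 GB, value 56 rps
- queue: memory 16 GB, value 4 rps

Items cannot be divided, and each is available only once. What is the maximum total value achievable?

132 rps

Check high-value combinations within 24 GB:
- auth+cache+search: memory 4+11+8=23, value 24+52+56=132
- cache+scheduler+thumbnailer+search: memory 11+2+2+8=23, value 52+16+6+56=130
- cache+scheduler+search: memory 11+2+8=21, value 52+16+56=124
Best: 132 rps.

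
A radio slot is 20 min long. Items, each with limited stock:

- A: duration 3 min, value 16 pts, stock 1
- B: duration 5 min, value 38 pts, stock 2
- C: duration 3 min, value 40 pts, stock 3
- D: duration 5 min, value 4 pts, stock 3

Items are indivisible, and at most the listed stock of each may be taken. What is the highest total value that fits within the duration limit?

196 pts

Top feasible selections:
- 2×B + 3×C: duration 19, value 196
- 1×A + 1×B + 3×C: duration 17, value 174
- 1×A + 2×B + 2×C: duration 19, value 172
- 1×B + 3×C + 1×D: duration 19, value 162
Best: 196 pts.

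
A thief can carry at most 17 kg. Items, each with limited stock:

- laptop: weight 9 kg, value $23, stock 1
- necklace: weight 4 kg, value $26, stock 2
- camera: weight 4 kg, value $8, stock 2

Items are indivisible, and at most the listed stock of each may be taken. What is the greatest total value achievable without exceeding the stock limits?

Top feasible selections:
- 1×laptop + 2×necklace: weight 17, value 75
- 2×necklace + 2×camera: weight 16, value 68
Best: $75.

$75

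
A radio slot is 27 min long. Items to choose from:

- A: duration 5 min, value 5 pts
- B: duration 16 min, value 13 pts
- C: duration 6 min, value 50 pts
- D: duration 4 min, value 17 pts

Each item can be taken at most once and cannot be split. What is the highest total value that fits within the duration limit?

Check high-value combinations within 27 min:
- B+C+D: duration 16+6+4=26, value 13+50+17=80
- A+C+D: duration 5+6+4=15, value 5+50+17=72
- A+B+C: duration 5+16+6=27, value 5+13+50=68
- C+D: duration 6+4=10, value 50+17=67
Best: 80 pts.

80 pts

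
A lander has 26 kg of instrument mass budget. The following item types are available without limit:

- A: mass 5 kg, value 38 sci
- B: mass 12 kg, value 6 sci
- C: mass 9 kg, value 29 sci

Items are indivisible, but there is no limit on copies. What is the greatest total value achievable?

Best value-per-unit is A at 38/5, and filling with it alone uses mass 5×5=25. No mix of the others beats 5×38 = 190.

190 sci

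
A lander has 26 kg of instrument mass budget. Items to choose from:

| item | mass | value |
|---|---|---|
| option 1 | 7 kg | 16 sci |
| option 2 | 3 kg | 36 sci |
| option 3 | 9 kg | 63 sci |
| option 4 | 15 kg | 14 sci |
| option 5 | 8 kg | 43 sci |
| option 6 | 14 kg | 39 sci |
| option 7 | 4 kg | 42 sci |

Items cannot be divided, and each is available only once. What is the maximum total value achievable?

184 sci

This is a 0/1 knapsack; check combinations near the capacity.
- option 2+option 3+option 5+option 7: mass 3+9+8+4=24, value 36+63+43+42=184
- option 1+option 2+option 3+option 7: mass 7+3+9+4=23, value 16+36+63+42=157
- option 3+option 5+option 7: mass 9+8+4=21, value 63+43+42=148
- option 2+option 3+option 5: mass 3+9+8=20, value 36+63+43=142
- option 2+option 3+option 7: mass 3+9+4=16, value 36+63+42=141
Best: 184 sci.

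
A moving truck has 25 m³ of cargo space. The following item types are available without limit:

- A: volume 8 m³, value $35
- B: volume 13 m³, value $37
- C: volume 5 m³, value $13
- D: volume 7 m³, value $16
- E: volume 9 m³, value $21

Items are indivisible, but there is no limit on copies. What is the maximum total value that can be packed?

$105

Best value-per-unit is A at 35/8, and filling with it alone uses volume 3×8=24. No mix of the others beats 3×35 = 105.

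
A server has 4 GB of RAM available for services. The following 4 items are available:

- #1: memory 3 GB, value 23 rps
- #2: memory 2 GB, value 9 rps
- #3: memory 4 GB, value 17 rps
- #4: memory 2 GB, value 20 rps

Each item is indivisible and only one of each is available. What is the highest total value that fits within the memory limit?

Check high-value combinations within 4 GB:
- #2+#4: memory 2+2=4, value 9+20=29
- #1: memory 3, value 23
- #4: memory 2, value 20
Best: 29 rps.

29 rps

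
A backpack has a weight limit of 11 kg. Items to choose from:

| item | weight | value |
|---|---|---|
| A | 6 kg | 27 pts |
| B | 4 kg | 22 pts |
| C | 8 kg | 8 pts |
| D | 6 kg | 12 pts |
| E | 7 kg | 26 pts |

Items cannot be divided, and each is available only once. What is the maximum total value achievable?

49 pts

Check high-value combinations within 11 kg:
- A+B: weight 6+4=10, value 27+22=49
- B+E: weight 4+7=11, value 22+26=48
- B+D: weight 4+6=10, value 22+12=34
- A: weight 6, value 27
Best: 49 pts.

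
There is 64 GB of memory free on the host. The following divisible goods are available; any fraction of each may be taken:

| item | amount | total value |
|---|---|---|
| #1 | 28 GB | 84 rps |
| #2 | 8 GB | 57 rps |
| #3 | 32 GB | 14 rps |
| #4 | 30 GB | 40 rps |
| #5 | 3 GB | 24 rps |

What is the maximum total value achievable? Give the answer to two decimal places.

Take in order of value per unit:
- #5 (24/3 per unit): all 3 → value 24, running total 24.00
- #2 (57/8 per unit): all 8 → value 57, running total 81.00
- #1 (84/28 per unit): all 28 → value 84, running total 165.00
- #4 (40/30 per unit): 25 of 30 → value 25×40/30 = 33.3333, running total 198.33
Total 198.33.

198.33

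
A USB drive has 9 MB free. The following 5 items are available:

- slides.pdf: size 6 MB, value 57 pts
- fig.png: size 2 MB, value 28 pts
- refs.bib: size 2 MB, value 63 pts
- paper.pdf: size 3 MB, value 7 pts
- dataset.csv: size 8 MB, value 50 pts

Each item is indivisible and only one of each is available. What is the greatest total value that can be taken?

120 pts

Check high-value combinations within 9 MB:
- slides.pdf+refs.bib: size 6+2=8, value 57+63=120
- fig.png+refs.bib+paper.pdf: size 2+2+3=7, value 28+63+7=98
- fig.png+refs.bib: size 2+2=4, value 28+63=91
- slides.pdf+fig.png: size 6+2=8, value 57+28=85
Best: 120 pts.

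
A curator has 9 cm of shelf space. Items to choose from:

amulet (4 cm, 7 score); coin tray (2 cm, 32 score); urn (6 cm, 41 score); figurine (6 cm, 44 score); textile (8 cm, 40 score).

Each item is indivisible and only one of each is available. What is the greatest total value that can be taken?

76 score

Check high-value combinations within 9 cm:
- coin tray+figurine: length 2+6=8, value 32+44=76
- coin tray+urn: length 2+6=8, value 32+41=73
- figurine: length 6, value 44
- urn: length 6, value 41
- textile: length 8, value 40
Best: 76 score.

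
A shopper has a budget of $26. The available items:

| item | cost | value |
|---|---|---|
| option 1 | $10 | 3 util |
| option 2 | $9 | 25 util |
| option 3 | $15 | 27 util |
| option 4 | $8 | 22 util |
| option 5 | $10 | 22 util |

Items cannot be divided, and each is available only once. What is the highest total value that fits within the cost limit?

52 util

This is a 0/1 knapsack; check combinations near the capacity.
- option 2+option 3: cost 9+15=24, value 25+27=52
- option 3+option 4: cost 15+8=23, value 27+22=49
- option 3+option 5: cost 15+10=25, value 27+22=49
- option 2+option 4: cost 9+8=17, value 25+22=47
- option 2+option 5: cost 9+10=19, value 25+22=47
Best: 52 util.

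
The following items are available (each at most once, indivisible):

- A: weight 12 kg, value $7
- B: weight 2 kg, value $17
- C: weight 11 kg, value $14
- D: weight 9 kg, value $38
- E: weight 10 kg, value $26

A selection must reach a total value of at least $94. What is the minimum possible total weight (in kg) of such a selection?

Subsets with value ≥ 94, sorted by total weight:
- B+C+D+E: weight 32, value 95
- A+B+C+D+E: weight 44, value 102
Minimum weight: 32 kg.

32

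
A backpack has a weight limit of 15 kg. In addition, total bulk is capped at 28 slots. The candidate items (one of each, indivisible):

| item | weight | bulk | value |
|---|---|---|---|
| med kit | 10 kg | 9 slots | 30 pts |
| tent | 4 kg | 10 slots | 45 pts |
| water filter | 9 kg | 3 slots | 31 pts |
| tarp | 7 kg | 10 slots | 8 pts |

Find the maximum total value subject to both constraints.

76 pts

Feasible sets respecting both limits:
- tent+water filter: weight 13, bulk 13, value 76
- med kit+tent: weight 14, bulk 19, value 75
- tent+tarp: weight 11, bulk 20, value 53
- tent: weight 4, bulk 10, value 45
Best: 76 pts.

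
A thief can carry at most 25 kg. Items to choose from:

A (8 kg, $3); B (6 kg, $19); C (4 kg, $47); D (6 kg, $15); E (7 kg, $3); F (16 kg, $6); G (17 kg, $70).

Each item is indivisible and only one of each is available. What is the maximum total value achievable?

$117

Check high-value combinations within 25 kg:
- C+G: weight 4+17=21, value 47+70=117
- B+G: weight 6+17=23, value 19+70=89
- D+G: weight 6+17=23, value 15+70=85
- B+C+D+E: weight 6+4+6+7=23, value 19+47+15+3=84
- A+B+C+D: weight 8+6+4+6=24, value 3+19+47+15=84
Best: $117.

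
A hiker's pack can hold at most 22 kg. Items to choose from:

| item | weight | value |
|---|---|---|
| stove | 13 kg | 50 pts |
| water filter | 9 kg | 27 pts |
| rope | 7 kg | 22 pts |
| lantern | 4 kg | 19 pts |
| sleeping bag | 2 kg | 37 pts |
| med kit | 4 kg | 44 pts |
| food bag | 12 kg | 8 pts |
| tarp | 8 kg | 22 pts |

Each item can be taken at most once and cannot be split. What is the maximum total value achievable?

Check high-value combinations within 22 kg:
- stove+sleeping bag+med kit: weight 13+2+4=19, value 50+37+44=131
- water filter+rope+sleeping bag+med kit: weight 9+7+2+4=22, value 27+22+37+44=130
- water filter+lantern+sleeping bag+med kit: weight 9+4+2+4=19, value 27+19+37+44=127
- rope+sleeping bag+med kit+tarp: weight 7+2+4+8=21, value 22+37+44+22=125
- rope+lantern+sleeping bag+med kit: weight 7+4+2+4=17, value 22+19+37+44=122
Best: 131 pts.

131 pts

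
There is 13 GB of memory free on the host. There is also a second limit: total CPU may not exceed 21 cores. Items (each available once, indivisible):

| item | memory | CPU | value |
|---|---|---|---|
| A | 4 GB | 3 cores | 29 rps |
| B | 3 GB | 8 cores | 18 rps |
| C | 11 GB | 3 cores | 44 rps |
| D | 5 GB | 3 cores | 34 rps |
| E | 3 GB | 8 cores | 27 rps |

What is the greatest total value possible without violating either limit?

90 rps

Feasible sets respecting both limits:
- A+D+E: memory 12, CPU 14, value 90
- A+B+D: memory 12, CPU 14, value 81
- B+D+E: memory 11, CPU 19, value 79
- A+B+E: memory 10, CPU 19, value 74
Best: 90 rps.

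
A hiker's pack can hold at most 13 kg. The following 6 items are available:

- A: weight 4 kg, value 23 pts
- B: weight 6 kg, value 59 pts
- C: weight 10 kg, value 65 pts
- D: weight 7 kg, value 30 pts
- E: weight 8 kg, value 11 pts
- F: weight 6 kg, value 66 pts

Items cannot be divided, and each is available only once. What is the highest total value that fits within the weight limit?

125 pts

This is a 0/1 knapsack; check combinations near the capacity.
- B+F: weight 6+6=12, value 59+66=125
- D+F: weight 7+6=13, value 30+66=96
- A+F: weight 4+6=10, value 23+66=89
Best: 125 pts.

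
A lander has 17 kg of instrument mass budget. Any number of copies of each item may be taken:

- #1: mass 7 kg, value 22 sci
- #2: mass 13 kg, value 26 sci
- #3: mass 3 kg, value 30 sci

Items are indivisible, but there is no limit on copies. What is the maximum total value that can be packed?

Best value-per-unit is #3 at 30/3, and filling with it alone uses mass 5×3=15. No mix of the others beats 5×30 = 150.

150 sci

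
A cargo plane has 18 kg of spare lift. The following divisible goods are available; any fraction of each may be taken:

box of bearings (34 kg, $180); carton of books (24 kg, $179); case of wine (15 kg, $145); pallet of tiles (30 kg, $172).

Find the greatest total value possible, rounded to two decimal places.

167.38

Take in order of value per unit:
- case of wine (145/15 per unit): all 15 → value 145, running total 145.00
- carton of books (179/24 per unit): 3 of 24 → value 3×179/24 = 22.3750, running total 167.38
Total 167.38.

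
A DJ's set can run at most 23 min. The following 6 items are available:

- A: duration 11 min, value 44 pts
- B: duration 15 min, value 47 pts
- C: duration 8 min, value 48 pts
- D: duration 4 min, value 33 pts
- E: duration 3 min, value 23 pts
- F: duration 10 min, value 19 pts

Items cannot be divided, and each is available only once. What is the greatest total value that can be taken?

125 pts

Check high-value combinations within 23 min:
- A+C+D: duration 11+8+4=23, value 44+48+33=125
- A+C+E: duration 11+8+3=22, value 44+48+23=115
- C+D+E: duration 8+4+3=15, value 48+33+23=104
- B+D+E: duration 15+4+3=22, value 47+33+23=103
- A+D+E: duration 11+4+3=18, value 44+33+23=100
Best: 125 pts.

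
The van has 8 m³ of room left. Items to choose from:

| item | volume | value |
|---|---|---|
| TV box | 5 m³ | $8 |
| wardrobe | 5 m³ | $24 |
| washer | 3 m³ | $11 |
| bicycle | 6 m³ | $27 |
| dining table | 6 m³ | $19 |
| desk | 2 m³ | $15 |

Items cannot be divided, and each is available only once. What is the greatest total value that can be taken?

$42

This is a 0/1 knapsack; check combinations near the capacity.
- bicycle+desk: volume 6+2=8, value 27+15=42
- wardrobe+desk: volume 5+2=7, value 24+15=39
- wardrobe+washer: volume 5+3=8, value 24+11=35
- dining table+desk: volume 6+2=8, value 19+15=34
Best: $42.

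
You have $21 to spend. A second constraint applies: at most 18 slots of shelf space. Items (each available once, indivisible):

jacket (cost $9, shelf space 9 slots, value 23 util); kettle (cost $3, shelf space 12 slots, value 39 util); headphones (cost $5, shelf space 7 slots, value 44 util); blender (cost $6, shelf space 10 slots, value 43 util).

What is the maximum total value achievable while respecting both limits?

Feasible sets respecting both limits:
- headphones+blender: cost 11, shelf space 17, value 87
- jacket+headphones: cost 14, shelf space 16, value 67
- headphones: cost 5, shelf space 7, value 44
Best: 87 util.

87 util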